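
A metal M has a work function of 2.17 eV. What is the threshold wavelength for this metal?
571.36 nm

The threshold wavelength is when the photon energy equals the work function:
hc/λ₀ = φ

Solving for λ₀:
λ₀ = hc/φ = (6.626×10⁻³⁴ J·s)(3×10⁸ m/s) / (2.17 eV × 1.602×10⁻¹⁹ J/eV)
λ₀ = 571.36 nm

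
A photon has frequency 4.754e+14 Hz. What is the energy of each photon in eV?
1.9661 eV

Using E = hf:

E = hf = (6.626×10⁻³⁴ J·s)(4.754e+14 Hz)
E = 1.9661 eV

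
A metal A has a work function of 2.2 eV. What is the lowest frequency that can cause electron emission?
5.3196e+14 Hz

The threshold frequency is when the photon energy equals the work function:
hf₀ = φ

Solving for f₀:
f₀ = φ/h = (2.2 eV × 1.602×10⁻¹⁹ J/eV) / (6.626×10⁻³⁴ J·s)
f₀ = 5.3196e+14 Hz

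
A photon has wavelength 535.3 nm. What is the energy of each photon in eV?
2.3162 eV

Using E = hf = hc/λ:

E = hc/λ = (6.626×10⁻³⁴ J·s)(3×10⁸ m/s) / (535.3×10⁻⁹ m)
E = 2.3162 eV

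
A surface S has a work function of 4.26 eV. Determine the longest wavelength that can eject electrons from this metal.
291.04 nm

The threshold wavelength is when the photon energy equals the work function:
hc/λ₀ = φ

Solving for λ₀:
λ₀ = hc/φ = (6.626×10⁻³⁴ J·s)(3×10⁸ m/s) / (4.26 eV × 1.602×10⁻¹⁹ J/eV)
λ₀ = 291.04 nm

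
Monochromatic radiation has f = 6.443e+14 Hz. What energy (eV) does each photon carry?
2.6646 eV

Using E = hf:

E = hf = (6.626×10⁻³⁴ J·s)(6.443e+14 Hz)
E = 2.6646 eV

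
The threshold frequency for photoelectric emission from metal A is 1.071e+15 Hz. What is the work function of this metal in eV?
4.43 eV

At the threshold frequency, photon energy equals work function:
φ = hf₀

Calculating:
φ = (6.626×10⁻³⁴ J·s)(1.071e+15 Hz)
φ = 4.43 eV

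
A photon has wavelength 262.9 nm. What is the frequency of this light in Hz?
1.1403e+15 Hz

Using the wave equation: c = fλ

Solving for frequency:
f = c/λ = (3×10⁸ m/s) / (262.9×10⁻⁹ m)
f = 1.1403e+15 Hz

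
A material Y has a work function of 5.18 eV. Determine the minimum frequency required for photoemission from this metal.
1.2525e+15 Hz

The threshold frequency is when the photon energy equals the work function:
hf₀ = φ

Solving for f₀:
f₀ = φ/h = (5.18 eV × 1.602×10⁻¹⁹ J/eV) / (6.626×10⁻³⁴ J·s)
f₀ = 1.2525e+15 Hz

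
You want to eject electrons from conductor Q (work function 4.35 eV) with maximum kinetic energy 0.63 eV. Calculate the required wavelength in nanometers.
248.96 nm

From Einstein's equation: KE_max = hc/λ - φ

Rearranging for λ:
hc/λ = KE_max + φ
λ = hc/(KE_max + φ)

Required photon energy:
E_photon = KE_max + φ = 0.63 + 4.35 = 4.98 eV

Required wavelength:
λ = hc/E_photon = (6.626×10⁻³⁴)(3×10⁸) / (4.98 × 1.602×10⁻¹⁹)
λ = 248.96 nm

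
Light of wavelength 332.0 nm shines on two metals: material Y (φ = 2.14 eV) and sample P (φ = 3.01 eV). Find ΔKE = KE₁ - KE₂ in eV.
0.8700 eV

Using KE_max = hc/λ - φ for each metal:

Photon energy: E = hc/λ = 3.7345 eV

For material Y (φ₁ = 2.14 eV):
KE₁ = E - φ₁ = 3.7345 - 2.14 = 1.5945 eV

For sample P (φ₂ = 3.01 eV):
KE₂ = E - φ₂ = 3.7345 - 3.01 = 0.7245 eV

Difference:
ΔKE = KE₁ - KE₂ = 1.5945 - 0.7245 = 0.8700 eV

Note: The difference equals the difference in work functions: 3.01 - 2.14 = 0.87 eV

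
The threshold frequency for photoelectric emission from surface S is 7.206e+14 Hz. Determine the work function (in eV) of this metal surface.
2.98 eV

At the threshold frequency, photon energy equals work function:
φ = hf₀

Calculating:
φ = (6.626×10⁻³⁴ J·s)(7.206e+14 Hz)
φ = 2.98 eV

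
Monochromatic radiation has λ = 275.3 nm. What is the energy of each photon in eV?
4.5036 eV

Using E = hf = hc/λ:

E = hc/λ = (6.626×10⁻³⁴ J·s)(3×10⁸ m/s) / (275.3×10⁻⁹ m)
E = 4.5036 eV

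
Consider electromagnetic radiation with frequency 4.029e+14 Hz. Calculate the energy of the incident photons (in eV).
1.6663 eV

Using E = hf:

E = hf = (6.626×10⁻³⁴ J·s)(4.029e+14 Hz)
E = 1.6663 eV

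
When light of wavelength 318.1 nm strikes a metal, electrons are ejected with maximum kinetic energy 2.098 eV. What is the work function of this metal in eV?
1.80 eV

From Einstein's photoelectric equation: KE_max = hf - φ = hc/λ - φ

Rearranging for φ:
φ = hc/λ - KE_max

Calculate photon energy:
E_photon = hc/λ = 3.8976 eV

Therefore:
φ = 3.8976 - 2.098 = 1.80 eV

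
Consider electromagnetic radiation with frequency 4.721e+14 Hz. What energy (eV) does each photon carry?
1.9524 eV

Using E = hf:

E = hf = (6.626×10⁻³⁴ J·s)(4.721e+14 Hz)
E = 1.9524 eV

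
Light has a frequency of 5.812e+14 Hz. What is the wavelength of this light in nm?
515.82 nm

Using the wave equation: c = fλ

Solving for wavelength:
λ = c/f = (3×10⁸ m/s) / (5.812e+14 Hz)
λ = 515.82 nm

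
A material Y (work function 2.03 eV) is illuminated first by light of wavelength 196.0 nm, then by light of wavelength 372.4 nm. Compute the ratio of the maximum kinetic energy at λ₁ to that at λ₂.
3.3061

Using Einstein's equation: KE_max = hc/λ - φ

For λ₁ = 196.0 nm:
E₁ = hc/λ₁ = 6.3257 eV
KE₁ = E₁ - φ = 6.3257 - 2.03 = 4.2957 eV

For λ₂ = 372.4 nm:
E₂ = hc/λ₂ = 3.3293 eV
KE₂ = E₂ - φ = 3.3293 - 2.03 = 1.2993 eV

Ratio: KE₁/KE₂ = 4.2957/1.2993 = 3.3061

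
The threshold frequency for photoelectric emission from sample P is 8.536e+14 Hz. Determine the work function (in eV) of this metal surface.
3.53 eV

At the threshold frequency, photon energy equals work function:
φ = hf₀

Calculating:
φ = (6.626×10⁻³⁴ J·s)(8.536e+14 Hz)
φ = 3.53 eV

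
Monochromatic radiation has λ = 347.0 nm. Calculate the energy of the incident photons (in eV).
3.5730 eV

Using E = hf = hc/λ:

E = hc/λ = (6.626×10⁻³⁴ J·s)(3×10⁸ m/s) / (347.0×10⁻⁹ m)
E = 3.5730 eV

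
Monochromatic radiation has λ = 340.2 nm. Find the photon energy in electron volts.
3.6445 eV

Using E = hf = hc/λ:

E = hc/λ = (6.626×10⁻³⁴ J·s)(3×10⁸ m/s) / (340.2×10⁻⁹ m)
E = 3.6445 eV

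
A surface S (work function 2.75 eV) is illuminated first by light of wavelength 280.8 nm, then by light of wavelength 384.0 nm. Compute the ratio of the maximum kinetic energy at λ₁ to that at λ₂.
3.4786

Using Einstein's equation: KE_max = hc/λ - φ

For λ₁ = 280.8 nm:
E₁ = hc/λ₁ = 4.4154 eV
KE₁ = E₁ - φ = 4.4154 - 2.75 = 1.6654 eV

For λ₂ = 384.0 nm:
E₂ = hc/λ₂ = 3.2288 eV
KE₂ = E₂ - φ = 3.2288 - 2.75 = 0.4788 eV

Ratio: KE₁/KE₂ = 1.6654/0.4788 = 3.4786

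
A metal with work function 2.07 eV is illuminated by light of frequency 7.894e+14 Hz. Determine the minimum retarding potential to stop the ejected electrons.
1.1947 V

The stopping potential V_s satisfies: eV_s = KE_max

First, find KE_max using Einstein's equation:
E_photon = hf = (6.626×10⁻³⁴ J·s)(7.894e+14 Hz) = 3.2647 eV
KE_max = E_photon - φ = 3.2647 - 2.07 = 1.1947 eV

Since eV_s = KE_max:
V_s = KE_max/e = 1.1947 V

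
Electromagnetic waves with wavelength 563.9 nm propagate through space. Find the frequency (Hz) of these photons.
5.3164e+14 Hz

Using the wave equation: c = fλ

Solving for frequency:
f = c/λ = (3×10⁸ m/s) / (563.9×10⁻⁹ m)
f = 5.3164e+14 Hz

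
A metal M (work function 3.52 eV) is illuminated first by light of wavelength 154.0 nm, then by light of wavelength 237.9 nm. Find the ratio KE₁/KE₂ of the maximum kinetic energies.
2.6785

Using Einstein's equation: KE_max = hc/λ - φ

For λ₁ = 154.0 nm:
E₁ = hc/λ₁ = 8.0509 eV
KE₁ = E₁ - φ = 8.0509 - 3.52 = 4.5309 eV

For λ₂ = 237.9 nm:
E₂ = hc/λ₂ = 5.2116 eV
KE₂ = E₂ - φ = 5.2116 - 3.52 = 1.6916 eV

Ratio: KE₁/KE₂ = 4.5309/1.6916 = 2.6785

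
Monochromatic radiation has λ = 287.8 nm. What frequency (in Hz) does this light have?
1.0417e+15 Hz

Using the wave equation: c = fλ

Solving for frequency:
f = c/λ = (3×10⁸ m/s) / (287.8×10⁻⁹ m)
f = 1.0417e+15 Hz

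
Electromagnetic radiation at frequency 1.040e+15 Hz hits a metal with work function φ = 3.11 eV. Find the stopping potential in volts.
1.1911 V

The stopping potential V_s satisfies: eV_s = KE_max

First, find KE_max using Einstein's equation:
E_photon = hf = (6.626×10⁻³⁴ J·s)(1.040e+15 Hz) = 4.3011 eV
KE_max = E_photon - φ = 4.3011 - 3.11 = 1.1911 eV

Since eV_s = KE_max:
V_s = KE_max/e = 1.1911 V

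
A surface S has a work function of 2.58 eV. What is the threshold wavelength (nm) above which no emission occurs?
480.56 nm

The threshold wavelength is when the photon energy equals the work function:
hc/λ₀ = φ

Solving for λ₀:
λ₀ = hc/φ = (6.626×10⁻³⁴ J·s)(3×10⁸ m/s) / (2.58 eV × 1.602×10⁻¹⁹ J/eV)
λ₀ = 480.56 nm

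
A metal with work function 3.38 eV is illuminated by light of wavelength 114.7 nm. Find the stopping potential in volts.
7.4294 V

The stopping potential V_s satisfies: eV_s = KE_max

First, find KE_max using Einstein's equation:
E_photon = hc/λ = 10.8094 eV
KE_max = E_photon - φ = 10.8094 - 3.38 = 7.4294 eV

Since eV_s = KE_max:
V_s = KE_max/e = 7.4294 V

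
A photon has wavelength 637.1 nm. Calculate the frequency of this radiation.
4.7056e+14 Hz

Using the wave equation: c = fλ

Solving for frequency:
f = c/λ = (3×10⁸ m/s) / (637.1×10⁻⁹ m)
f = 4.7056e+14 Hz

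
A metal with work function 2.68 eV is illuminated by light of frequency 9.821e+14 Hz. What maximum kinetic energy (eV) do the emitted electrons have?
1.3816 eV

Using Einstein's photoelectric equation: KE_max = hf - φ

First, calculate the photon energy:
E_photon = hf = (6.626×10⁻³⁴ J·s)(9.821e+14 Hz)
E_photon = 4.0616 eV

Then, the maximum kinetic energy:
KE_max = E_photon - φ = 4.0616 eV - 2.68 eV = 1.3816 eV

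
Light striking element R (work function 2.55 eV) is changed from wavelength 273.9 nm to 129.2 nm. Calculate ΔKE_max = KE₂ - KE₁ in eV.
5.0697 eV

Using Einstein's equation: KE_max = hc/λ - φ

For λ₁ = 273.9 nm:
KE₁ = hc/λ₁ - φ = 4.5266 - 2.55 = 1.9766 eV

For λ₂ = 129.2 nm:
KE₂ = hc/λ₂ - φ = 9.5963 - 2.55 = 7.0463 eV

Change in KE:
ΔKE = KE₂ - KE₁ = 7.0463 - 1.9766 = 5.0697 eV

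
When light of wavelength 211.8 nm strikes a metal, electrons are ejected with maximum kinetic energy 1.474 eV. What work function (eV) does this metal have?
4.38 eV

From Einstein's photoelectric equation: KE_max = hf - φ = hc/λ - φ

Rearranging for φ:
φ = hc/λ - KE_max

Calculate photon energy:
E_photon = hc/λ = 5.8538 eV

Therefore:
φ = 5.8538 - 1.474 = 4.38 eV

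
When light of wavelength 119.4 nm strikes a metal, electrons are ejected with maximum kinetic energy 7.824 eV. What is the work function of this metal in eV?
2.56 eV

From Einstein's photoelectric equation: KE_max = hf - φ = hc/λ - φ

Rearranging for φ:
φ = hc/λ - KE_max

Calculate photon energy:
E_photon = hc/λ = 10.3839 eV

Therefore:
φ = 10.3839 - 7.824 = 2.56 eV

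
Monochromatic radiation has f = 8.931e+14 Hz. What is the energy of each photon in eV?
3.6936 eV

Using E = hf:

E = hf = (6.626×10⁻³⁴ J·s)(8.931e+14 Hz)
E = 3.6936 eV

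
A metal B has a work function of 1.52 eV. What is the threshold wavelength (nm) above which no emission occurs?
815.69 nm

The threshold wavelength is when the photon energy equals the work function:
hc/λ₀ = φ

Solving for λ₀:
λ₀ = hc/φ = (6.626×10⁻³⁴ J·s)(3×10⁸ m/s) / (1.52 eV × 1.602×10⁻¹⁹ J/eV)
λ₀ = 815.69 nm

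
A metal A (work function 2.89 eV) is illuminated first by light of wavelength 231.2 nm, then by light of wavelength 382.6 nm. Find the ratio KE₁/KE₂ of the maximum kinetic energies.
7.0532

Using Einstein's equation: KE_max = hc/λ - φ

For λ₁ = 231.2 nm:
E₁ = hc/λ₁ = 5.3626 eV
KE₁ = E₁ - φ = 5.3626 - 2.89 = 2.4726 eV

For λ₂ = 382.6 nm:
E₂ = hc/λ₂ = 3.2406 eV
KE₂ = E₂ - φ = 3.2406 - 2.89 = 0.3506 eV

Ratio: KE₁/KE₂ = 2.4726/0.3506 = 7.0532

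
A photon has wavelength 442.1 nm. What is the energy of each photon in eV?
2.8044 eV

Using E = hf = hc/λ:

E = hc/λ = (6.626×10⁻³⁴ J·s)(3×10⁸ m/s) / (442.1×10⁻⁹ m)
E = 2.8044 eV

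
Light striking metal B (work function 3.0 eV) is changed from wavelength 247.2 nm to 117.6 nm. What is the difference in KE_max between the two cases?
5.5273 eV

Using Einstein's equation: KE_max = hc/λ - φ

For λ₁ = 247.2 nm:
KE₁ = hc/λ₁ - φ = 5.0155 - 3.0 = 2.0155 eV

For λ₂ = 117.6 nm:
KE₂ = hc/λ₂ - φ = 10.5429 - 3.0 = 7.5429 eV

Change in KE:
ΔKE = KE₂ - KE₁ = 7.5429 - 2.0155 = 5.5273 eV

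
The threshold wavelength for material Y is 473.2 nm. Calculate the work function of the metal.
2.62 eV

At the threshold wavelength, photon energy equals work function:
φ = hc/λ₀

Calculating:
φ = (6.626×10⁻³⁴ J·s)(3×10⁸ m/s) / (473.2×10⁻⁹ m)
φ = 2.62 eV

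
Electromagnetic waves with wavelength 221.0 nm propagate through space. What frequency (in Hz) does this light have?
1.3565e+15 Hz

Using the wave equation: c = fλ

Solving for frequency:
f = c/λ = (3×10⁸ m/s) / (221.0×10⁻⁹ m)
f = 1.3565e+15 Hz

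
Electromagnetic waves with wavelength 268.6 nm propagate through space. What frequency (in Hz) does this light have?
1.1161e+15 Hz

Using the wave equation: c = fλ

Solving for frequency:
f = c/λ = (3×10⁸ m/s) / (268.6×10⁻⁹ m)
f = 1.1161e+15 Hz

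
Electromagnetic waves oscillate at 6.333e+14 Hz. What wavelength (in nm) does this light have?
473.38 nm

Using the wave equation: c = fλ

Solving for wavelength:
λ = c/f = (3×10⁸ m/s) / (6.333e+14 Hz)
λ = 473.38 nm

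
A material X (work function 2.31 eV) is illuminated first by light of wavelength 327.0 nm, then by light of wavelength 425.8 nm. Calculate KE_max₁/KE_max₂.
2.4619

Using Einstein's equation: KE_max = hc/λ - φ

For λ₁ = 327.0 nm:
E₁ = hc/λ₁ = 3.7916 eV
KE₁ = E₁ - φ = 3.7916 - 2.31 = 1.4816 eV

For λ₂ = 425.8 nm:
E₂ = hc/λ₂ = 2.9118 eV
KE₂ = E₂ - φ = 2.9118 - 2.31 = 0.6018 eV

Ratio: KE₁/KE₂ = 1.4816/0.6018 = 2.4619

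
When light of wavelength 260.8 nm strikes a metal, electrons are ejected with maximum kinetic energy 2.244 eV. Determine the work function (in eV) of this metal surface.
2.51 eV

From Einstein's photoelectric equation: KE_max = hf - φ = hc/λ - φ

Rearranging for φ:
φ = hc/λ - KE_max

Calculate photon energy:
E_photon = hc/λ = 4.7540 eV

Therefore:
φ = 4.7540 - 2.244 = 2.51 eV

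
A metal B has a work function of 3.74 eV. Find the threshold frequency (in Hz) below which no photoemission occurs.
9.0433e+14 Hz

The threshold frequency is when the photon energy equals the work function:
hf₀ = φ

Solving for f₀:
f₀ = φ/h = (3.74 eV × 1.602×10⁻¹⁹ J/eV) / (6.626×10⁻³⁴ J·s)
f₀ = 9.0433e+14 Hz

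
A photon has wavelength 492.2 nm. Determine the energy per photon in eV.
2.5190 eV

Using E = hf = hc/λ:

E = hc/λ = (6.626×10⁻³⁴ J·s)(3×10⁸ m/s) / (492.2×10⁻⁹ m)
E = 2.5190 eV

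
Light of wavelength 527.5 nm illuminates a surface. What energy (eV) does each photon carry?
2.3504 eV

Using E = hf = hc/λ:

E = hc/λ = (6.626×10⁻³⁴ J·s)(3×10⁸ m/s) / (527.5×10⁻⁹ m)
E = 2.3504 eV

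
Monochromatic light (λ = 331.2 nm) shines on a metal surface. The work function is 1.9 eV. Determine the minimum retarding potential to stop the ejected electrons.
1.8435 V

The stopping potential V_s satisfies: eV_s = KE_max

First, find KE_max using Einstein's equation:
E_photon = hc/λ = 3.7435 eV
KE_max = E_photon - φ = 3.7435 - 1.9 = 1.8435 eV

Since eV_s = KE_max:
V_s = KE_max/e = 1.8435 V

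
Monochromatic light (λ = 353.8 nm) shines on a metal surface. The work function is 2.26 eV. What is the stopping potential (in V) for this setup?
1.2444 V

The stopping potential V_s satisfies: eV_s = KE_max

First, find KE_max using Einstein's equation:
E_photon = hc/λ = 3.5044 eV
KE_max = E_photon - φ = 3.5044 - 2.26 = 1.2444 eV

Since eV_s = KE_max:
V_s = KE_max/e = 1.2444 V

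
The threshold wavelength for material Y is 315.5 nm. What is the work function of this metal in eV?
3.93 eV

At the threshold wavelength, photon energy equals work function:
φ = hc/λ₀

Calculating:
φ = (6.626×10⁻³⁴ J·s)(3×10⁸ m/s) / (315.5×10⁻⁹ m)
φ = 3.93 eV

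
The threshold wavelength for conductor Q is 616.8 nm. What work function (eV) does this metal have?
2.01 eV

At the threshold wavelength, photon energy equals work function:
φ = hc/λ₀

Calculating:
φ = (6.626×10⁻³⁴ J·s)(3×10⁸ m/s) / (616.8×10⁻⁹ m)
φ = 2.01 eV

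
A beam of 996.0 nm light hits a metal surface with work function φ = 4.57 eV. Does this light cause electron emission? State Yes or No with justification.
No

For photoemission, the photon energy must exceed the work function.

Photon energy: E = hc/λ = 1.2448 eV
Work function: φ = 4.57 eV

Since E_photon (1.2448 eV) < φ (4.57 eV), photoemission will NOT occur.
The threshold wavelength is λ₀ = hc/φ = 271.3 nm.
Since 996.0 nm > 271.3 nm, the photons lack sufficient energy.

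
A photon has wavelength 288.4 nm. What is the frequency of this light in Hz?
1.0395e+15 Hz

Using the wave equation: c = fλ

Solving for frequency:
f = c/λ = (3×10⁸ m/s) / (288.4×10⁻⁹ m)
f = 1.0395e+15 Hz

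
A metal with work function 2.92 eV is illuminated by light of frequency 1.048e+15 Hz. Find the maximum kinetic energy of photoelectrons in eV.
1.4142 eV

Using Einstein's photoelectric equation: KE_max = hf - φ

First, calculate the photon energy:
E_photon = hf = (6.626×10⁻³⁴ J·s)(1.048e+15 Hz)
E_photon = 4.3342 eV

Then, the maximum kinetic energy:
KE_max = E_photon - φ = 4.3342 eV - 2.92 eV = 1.4142 eV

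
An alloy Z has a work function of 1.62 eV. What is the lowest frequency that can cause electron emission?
3.9171e+14 Hz

The threshold frequency is when the photon energy equals the work function:
hf₀ = φ

Solving for f₀:
f₀ = φ/h = (1.62 eV × 1.602×10⁻¹⁹ J/eV) / (6.626×10⁻³⁴ J·s)
f₀ = 3.9171e+14 Hz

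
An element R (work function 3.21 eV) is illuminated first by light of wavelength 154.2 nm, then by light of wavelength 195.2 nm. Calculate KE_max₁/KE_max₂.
1.5376

Using Einstein's equation: KE_max = hc/λ - φ

For λ₁ = 154.2 nm:
E₁ = hc/λ₁ = 8.0405 eV
KE₁ = E₁ - φ = 8.0405 - 3.21 = 4.8305 eV

For λ₂ = 195.2 nm:
E₂ = hc/λ₂ = 6.3516 eV
KE₂ = E₂ - φ = 6.3516 - 3.21 = 3.1416 eV

Ratio: KE₁/KE₂ = 4.8305/3.1416 = 1.5376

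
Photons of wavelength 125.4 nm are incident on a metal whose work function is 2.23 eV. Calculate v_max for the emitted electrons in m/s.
1.6412e+06 m/s

First, find the maximum kinetic energy:
E_photon = hc/λ = 9.8871 eV
KE_max = E_photon - φ = 9.8871 - 2.23 = 7.6571 eV

Convert to Joules: KE_max = 7.6571 × 1.602×10⁻¹⁹ J = 1.2268e-18 J

Then use KE = ½mv² to find velocity:
v = √(2·KE/m) = √(2 × 1.2268e-18 J / 9.109e-31 kg)
v = 1.6412e+06 m/s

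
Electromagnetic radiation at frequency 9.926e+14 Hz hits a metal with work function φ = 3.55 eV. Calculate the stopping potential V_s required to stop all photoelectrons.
0.5551 V

The stopping potential V_s satisfies: eV_s = KE_max

First, find KE_max using Einstein's equation:
E_photon = hf = (6.626×10⁻³⁴ J·s)(9.926e+14 Hz) = 4.1051 eV
KE_max = E_photon - φ = 4.1051 - 3.55 = 0.5551 eV

Since eV_s = KE_max:
V_s = KE_max/e = 0.5551 V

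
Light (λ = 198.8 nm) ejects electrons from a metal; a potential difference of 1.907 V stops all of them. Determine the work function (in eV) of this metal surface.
4.33 eV

The stopping potential gives the maximum kinetic energy: KE_max = eV_s = 1.907 eV

From Einstein's photoelectric equation: KE_max = hc/λ - φ
Rearranging: φ = hc/λ - KE_max

Calculate photon energy:
E_photon = hc/λ = (6.626×10⁻³⁴ J·s)(3×10⁸ m/s) / (198.8×10⁻⁹ m) = 6.2366 eV

Therefore:
φ = 6.2366 - 1.907 = 4.33 eV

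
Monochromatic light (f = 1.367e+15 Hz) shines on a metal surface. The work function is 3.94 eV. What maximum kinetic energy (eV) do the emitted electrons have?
1.7135 eV

Using Einstein's photoelectric equation: KE_max = hf - φ

First, calculate the photon energy:
E_photon = hf = (6.626×10⁻³⁴ J·s)(1.367e+15 Hz)
E_photon = 5.6535 eV

Then, the maximum kinetic energy:
KE_max = E_photon - φ = 5.6535 eV - 3.94 eV = 1.7135 eV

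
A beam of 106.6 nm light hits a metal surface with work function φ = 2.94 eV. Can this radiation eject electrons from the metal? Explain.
Yes

For photoemission, the photon energy must exceed the work function.

Photon energy: E = hc/λ = 11.6308 eV
Work function: φ = 2.94 eV

Since E_photon (11.6308 eV) > φ (2.94 eV), photoemission WILL occur.
The threshold wavelength is λ₀ = hc/φ = 421.7 nm.
Since 106.6 nm < 421.7 nm, the light has sufficient energy.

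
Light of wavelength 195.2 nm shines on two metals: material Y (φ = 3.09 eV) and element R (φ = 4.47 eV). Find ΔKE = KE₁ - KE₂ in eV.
1.3800 eV

Using KE_max = hc/λ - φ for each metal:

Photon energy: E = hc/λ = 6.3516 eV

For material Y (φ₁ = 3.09 eV):
KE₁ = E - φ₁ = 6.3516 - 3.09 = 3.2616 eV

For element R (φ₂ = 4.47 eV):
KE₂ = E - φ₂ = 6.3516 - 4.47 = 1.8816 eV

Difference:
ΔKE = KE₁ - KE₂ = 3.2616 - 1.8816 = 1.3800 eV

Note: The difference equals the difference in work functions: 4.47 - 3.09 = 1.38 eV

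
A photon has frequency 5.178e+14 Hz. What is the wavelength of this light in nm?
578.97 nm

Using the wave equation: c = fλ

Solving for wavelength:
λ = c/f = (3×10⁸ m/s) / (5.178e+14 Hz)
λ = 578.97 nm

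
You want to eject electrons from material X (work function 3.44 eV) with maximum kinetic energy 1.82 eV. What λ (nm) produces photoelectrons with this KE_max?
235.71 nm

From Einstein's equation: KE_max = hc/λ - φ

Rearranging for λ:
hc/λ = KE_max + φ
λ = hc/(KE_max + φ)

Required photon energy:
E_photon = KE_max + φ = 1.82 + 3.44 = 5.26 eV

Required wavelength:
λ = hc/E_photon = (6.626×10⁻³⁴)(3×10⁸) / (5.26 × 1.602×10⁻¹⁹)
λ = 235.71 nm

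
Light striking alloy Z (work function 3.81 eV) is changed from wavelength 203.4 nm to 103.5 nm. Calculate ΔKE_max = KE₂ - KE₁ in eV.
5.8836 eV

Using Einstein's equation: KE_max = hc/λ - φ

For λ₁ = 203.4 nm:
KE₁ = hc/λ₁ - φ = 6.0956 - 3.81 = 2.2856 eV

For λ₂ = 103.5 nm:
KE₂ = hc/λ₂ - φ = 11.9791 - 3.81 = 8.1691 eV

Change in KE:
ΔKE = KE₂ - KE₁ = 8.1691 - 2.2856 = 5.8836 eV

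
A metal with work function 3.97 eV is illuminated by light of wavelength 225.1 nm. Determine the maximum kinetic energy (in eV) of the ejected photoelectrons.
1.5380 eV

Using Einstein's photoelectric equation: KE_max = hf - φ = hc/λ - φ

First, calculate the photon energy:
E_photon = hc/λ = (6.626×10⁻³⁴ J·s)(3×10⁸ m/s) / (225.1×10⁻⁹ m)
E_photon = 5.5080 eV

Then, the maximum kinetic energy:
KE_max = E_photon - φ = 5.5080 eV - 3.97 eV = 1.5380 eV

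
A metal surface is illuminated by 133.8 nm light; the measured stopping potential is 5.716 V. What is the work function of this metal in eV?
3.55 eV

The stopping potential gives the maximum kinetic energy: KE_max = eV_s = 5.716 eV

From Einstein's photoelectric equation: KE_max = hc/λ - φ
Rearranging: φ = hc/λ - KE_max

Calculate photon energy:
E_photon = hc/λ = (6.626×10⁻³⁴ J·s)(3×10⁸ m/s) / (133.8×10⁻⁹ m) = 9.2664 eV

Therefore:
φ = 9.2664 - 5.716 = 3.55 eV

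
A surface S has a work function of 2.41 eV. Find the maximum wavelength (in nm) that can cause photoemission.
514.46 nm

The threshold wavelength is when the photon energy equals the work function:
hc/λ₀ = φ

Solving for λ₀:
λ₀ = hc/φ = (6.626×10⁻³⁴ J·s)(3×10⁸ m/s) / (2.41 eV × 1.602×10⁻¹⁹ J/eV)
λ₀ = 514.46 nm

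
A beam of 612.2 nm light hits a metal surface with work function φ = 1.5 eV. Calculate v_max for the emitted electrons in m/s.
4.2983e+05 m/s

First, find the maximum kinetic energy:
E_photon = hc/λ = 2.0252 eV
KE_max = E_photon - φ = 2.0252 - 1.5 = 0.5252 eV

Convert to Joules: KE_max = 0.5252 × 1.602×10⁻¹⁹ J = 8.4150e-20 J

Then use KE = ½mv² to find velocity:
v = √(2·KE/m) = √(2 × 8.4150e-20 J / 9.109e-31 kg)
v = 4.2983e+05 m/s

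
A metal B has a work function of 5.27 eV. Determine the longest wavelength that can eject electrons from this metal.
235.26 nm

The threshold wavelength is when the photon energy equals the work function:
hc/λ₀ = φ

Solving for λ₀:
λ₀ = hc/φ = (6.626×10⁻³⁴ J·s)(3×10⁸ m/s) / (5.27 eV × 1.602×10⁻¹⁹ J/eV)
λ₀ = 235.26 nm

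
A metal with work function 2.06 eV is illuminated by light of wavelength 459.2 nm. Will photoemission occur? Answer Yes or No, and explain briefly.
Yes

For photoemission, the photon energy must exceed the work function.

Photon energy: E = hc/λ = 2.7000 eV
Work function: φ = 2.06 eV

Since E_photon (2.7000 eV) > φ (2.06 eV), photoemission WILL occur.
The threshold wavelength is λ₀ = hc/φ = 601.9 nm.
Since 459.2 nm < 601.9 nm, the light has sufficient energy.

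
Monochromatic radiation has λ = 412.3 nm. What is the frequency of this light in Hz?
7.2712e+14 Hz

Using the wave equation: c = fλ

Solving for frequency:
f = c/λ = (3×10⁸ m/s) / (412.3×10⁻⁹ m)
f = 7.2712e+14 Hz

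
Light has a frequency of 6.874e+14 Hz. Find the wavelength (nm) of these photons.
436.13 nm

Using the wave equation: c = fλ

Solving for wavelength:
λ = c/f = (3×10⁸ m/s) / (6.874e+14 Hz)
λ = 436.13 nm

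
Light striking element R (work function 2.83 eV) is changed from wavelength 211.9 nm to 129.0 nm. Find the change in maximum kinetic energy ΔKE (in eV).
3.7601 eV

Using Einstein's equation: KE_max = hc/λ - φ

For λ₁ = 211.9 nm:
KE₁ = hc/λ₁ - φ = 5.8511 - 2.83 = 3.0211 eV

For λ₂ = 129.0 nm:
KE₂ = hc/λ₂ - φ = 9.6112 - 2.83 = 6.7812 eV

Change in KE:
ΔKE = KE₂ - KE₁ = 6.7812 - 3.0211 = 3.7601 eV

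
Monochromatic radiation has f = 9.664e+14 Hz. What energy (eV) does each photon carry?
3.9967 eV

Using E = hf:

E = hf = (6.626×10⁻³⁴ J·s)(9.664e+14 Hz)
E = 3.9967 eV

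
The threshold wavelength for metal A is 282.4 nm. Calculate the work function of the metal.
4.39 eV

At the threshold wavelength, photon energy equals work function:
φ = hc/λ₀

Calculating:
φ = (6.626×10⁻³⁴ J·s)(3×10⁸ m/s) / (282.4×10⁻⁹ m)
φ = 4.39 eV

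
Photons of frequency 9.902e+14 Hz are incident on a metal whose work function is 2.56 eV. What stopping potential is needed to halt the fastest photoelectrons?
1.5351 V

The stopping potential V_s satisfies: eV_s = KE_max

First, find KE_max using Einstein's equation:
E_photon = hf = (6.626×10⁻³⁴ J·s)(9.902e+14 Hz) = 4.0951 eV
KE_max = E_photon - φ = 4.0951 - 2.56 = 1.5351 eV

Since eV_s = KE_max:
V_s = KE_max/e = 1.5351 V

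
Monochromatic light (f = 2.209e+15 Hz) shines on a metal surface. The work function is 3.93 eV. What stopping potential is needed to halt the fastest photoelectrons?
5.2057 V

The stopping potential V_s satisfies: eV_s = KE_max

First, find KE_max using Einstein's equation:
E_photon = hf = (6.626×10⁻³⁴ J·s)(2.209e+15 Hz) = 9.1357 eV
KE_max = E_photon - φ = 9.1357 - 3.93 = 5.2057 eV

Since eV_s = KE_max:
V_s = KE_max/e = 5.2057 V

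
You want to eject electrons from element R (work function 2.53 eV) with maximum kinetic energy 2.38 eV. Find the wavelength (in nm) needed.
252.51 nm

From Einstein's equation: KE_max = hc/λ - φ

Rearranging for λ:
hc/λ = KE_max + φ
λ = hc/(KE_max + φ)

Required photon energy:
E_photon = KE_max + φ = 2.38 + 2.53 = 4.91 eV

Required wavelength:
λ = hc/E_photon = (6.626×10⁻³⁴)(3×10⁸) / (4.91 × 1.602×10⁻¹⁹)
λ = 252.51 nm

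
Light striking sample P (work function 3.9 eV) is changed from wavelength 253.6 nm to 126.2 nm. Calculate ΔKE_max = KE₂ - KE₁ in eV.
4.9355 eV

Using Einstein's equation: KE_max = hc/λ - φ

For λ₁ = 253.6 nm:
KE₁ = hc/λ₁ - φ = 4.8890 - 3.9 = 0.9890 eV

For λ₂ = 126.2 nm:
KE₂ = hc/λ₂ - φ = 9.8244 - 3.9 = 5.9244 eV

Change in KE:
ΔKE = KE₂ - KE₁ = 5.9244 - 0.9890 = 4.9355 eV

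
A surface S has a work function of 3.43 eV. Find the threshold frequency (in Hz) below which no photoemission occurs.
8.2937e+14 Hz

The threshold frequency is when the photon energy equals the work function:
hf₀ = φ

Solving for f₀:
f₀ = φ/h = (3.43 eV × 1.602×10⁻¹⁹ J/eV) / (6.626×10⁻³⁴ J·s)
f₀ = 8.2937e+14 Hz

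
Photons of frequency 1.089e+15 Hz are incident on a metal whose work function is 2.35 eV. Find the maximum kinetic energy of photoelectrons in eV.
2.1537 eV

Using Einstein's photoelectric equation: KE_max = hf - φ

First, calculate the photon energy:
E_photon = hf = (6.626×10⁻³⁴ J·s)(1.089e+15 Hz)
E_photon = 4.5037 eV

Then, the maximum kinetic energy:
KE_max = E_photon - φ = 4.5037 eV - 2.35 eV = 2.1537 eV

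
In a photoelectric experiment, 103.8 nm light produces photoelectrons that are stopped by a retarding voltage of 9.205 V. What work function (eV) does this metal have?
2.74 eV

The stopping potential gives the maximum kinetic energy: KE_max = eV_s = 9.205 eV

From Einstein's photoelectric equation: KE_max = hc/λ - φ
Rearranging: φ = hc/λ - KE_max

Calculate photon energy:
E_photon = hc/λ = (6.626×10⁻³⁴ J·s)(3×10⁸ m/s) / (103.8×10⁻⁹ m) = 11.9445 eV

Therefore:
φ = 11.9445 - 9.205 = 2.74 eV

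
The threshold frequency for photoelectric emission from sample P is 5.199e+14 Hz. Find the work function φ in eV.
2.15 eV

At the threshold frequency, photon energy equals work function:
φ = hf₀

Calculating:
φ = (6.626×10⁻³⁴ J·s)(5.199e+14 Hz)
φ = 2.15 eV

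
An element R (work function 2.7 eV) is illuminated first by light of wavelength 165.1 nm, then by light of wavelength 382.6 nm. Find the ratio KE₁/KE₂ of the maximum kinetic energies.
8.8974

Using Einstein's equation: KE_max = hc/λ - φ

For λ₁ = 165.1 nm:
E₁ = hc/λ₁ = 7.5096 eV
KE₁ = E₁ - φ = 7.5096 - 2.7 = 4.8096 eV

For λ₂ = 382.6 nm:
E₂ = hc/λ₂ = 3.2406 eV
KE₂ = E₂ - φ = 3.2406 - 2.7 = 0.5406 eV

Ratio: KE₁/KE₂ = 4.8096/0.5406 = 8.8974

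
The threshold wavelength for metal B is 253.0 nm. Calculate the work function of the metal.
4.90 eV

At the threshold wavelength, photon energy equals work function:
φ = hc/λ₀

Calculating:
φ = (6.626×10⁻³⁴ J·s)(3×10⁸ m/s) / (253.0×10⁻⁹ m)
φ = 4.90 eV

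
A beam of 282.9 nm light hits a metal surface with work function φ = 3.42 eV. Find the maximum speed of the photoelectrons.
5.8191e+05 m/s

First, find the maximum kinetic energy:
E_photon = hc/λ = 4.3826 eV
KE_max = E_photon - φ = 4.3826 - 3.42 = 0.9626 eV

Convert to Joules: KE_max = 0.9626 × 1.602×10⁻¹⁹ J = 1.5423e-19 J

Then use KE = ½mv² to find velocity:
v = √(2·KE/m) = √(2 × 1.5423e-19 J / 9.109e-31 kg)
v = 5.8191e+05 m/s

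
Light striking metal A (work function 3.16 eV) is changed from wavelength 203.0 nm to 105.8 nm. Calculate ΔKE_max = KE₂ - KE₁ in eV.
5.6111 eV

Using Einstein's equation: KE_max = hc/λ - φ

For λ₁ = 203.0 nm:
KE₁ = hc/λ₁ - φ = 6.1076 - 3.16 = 2.9476 eV

For λ₂ = 105.8 nm:
KE₂ = hc/λ₂ - φ = 11.7187 - 3.16 = 8.5587 eV

Change in KE:
ΔKE = KE₂ - KE₁ = 8.5587 - 2.9476 = 5.6111 eV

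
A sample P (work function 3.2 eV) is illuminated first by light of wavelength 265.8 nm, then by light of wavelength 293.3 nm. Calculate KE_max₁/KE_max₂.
1.4258

Using Einstein's equation: KE_max = hc/λ - φ

For λ₁ = 265.8 nm:
E₁ = hc/λ₁ = 4.6646 eV
KE₁ = E₁ - φ = 4.6646 - 3.2 = 1.4646 eV

For λ₂ = 293.3 nm:
E₂ = hc/λ₂ = 4.2272 eV
KE₂ = E₂ - φ = 4.2272 - 3.2 = 1.0272 eV

Ratio: KE₁/KE₂ = 1.4646/1.0272 = 1.4258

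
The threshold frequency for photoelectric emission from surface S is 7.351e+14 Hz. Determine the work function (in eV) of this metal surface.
3.04 eV

At the threshold frequency, photon energy equals work function:
φ = hf₀

Calculating:
φ = (6.626×10⁻³⁴ J·s)(7.351e+14 Hz)
φ = 3.04 eV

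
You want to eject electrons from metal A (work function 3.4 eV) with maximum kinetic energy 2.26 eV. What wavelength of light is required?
219.05 nm

From Einstein's equation: KE_max = hc/λ - φ

Rearranging for λ:
hc/λ = KE_max + φ
λ = hc/(KE_max + φ)

Required photon energy:
E_photon = KE_max + φ = 2.26 + 3.4 = 5.66 eV

Required wavelength:
λ = hc/E_photon = (6.626×10⁻³⁴)(3×10⁸) / (5.66 × 1.602×10⁻¹⁹)
λ = 219.05 nm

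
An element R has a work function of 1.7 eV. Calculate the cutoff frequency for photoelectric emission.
4.1106e+14 Hz

The threshold frequency is when the photon energy equals the work function:
hf₀ = φ

Solving for f₀:
f₀ = φ/h = (1.7 eV × 1.602×10⁻¹⁹ J/eV) / (6.626×10⁻³⁴ J·s)
f₀ = 4.1106e+14 Hz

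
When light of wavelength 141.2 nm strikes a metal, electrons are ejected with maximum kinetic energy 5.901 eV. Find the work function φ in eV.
2.88 eV

From Einstein's photoelectric equation: KE_max = hf - φ = hc/λ - φ

Rearranging for φ:
φ = hc/λ - KE_max

Calculate photon energy:
E_photon = hc/λ = 8.7808 eV

Therefore:
φ = 8.7808 - 5.901 = 2.88 eV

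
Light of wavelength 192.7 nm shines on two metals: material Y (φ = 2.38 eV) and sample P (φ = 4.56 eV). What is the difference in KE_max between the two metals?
2.1800 eV

Using KE_max = hc/λ - φ for each metal:

Photon energy: E = hc/λ = 6.4341 eV

For material Y (φ₁ = 2.38 eV):
KE₁ = E - φ₁ = 6.4341 - 2.38 = 4.0541 eV

For sample P (φ₂ = 4.56 eV):
KE₂ = E - φ₂ = 6.4341 - 4.56 = 1.8741 eV

Difference:
ΔKE = KE₁ - KE₂ = 4.0541 - 1.8741 = 2.1800 eV

Note: The difference equals the difference in work functions: 4.56 - 2.38 = 2.18 eV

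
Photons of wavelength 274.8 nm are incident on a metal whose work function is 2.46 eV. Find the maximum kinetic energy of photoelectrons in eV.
2.0518 eV

Using Einstein's photoelectric equation: KE_max = hf - φ = hc/λ - φ

First, calculate the photon energy:
E_photon = hc/λ = (6.626×10⁻³⁴ J·s)(3×10⁸ m/s) / (274.8×10⁻⁹ m)
E_photon = 4.5118 eV

Then, the maximum kinetic energy:
KE_max = E_photon - φ = 4.5118 eV - 2.46 eV = 2.0518 eV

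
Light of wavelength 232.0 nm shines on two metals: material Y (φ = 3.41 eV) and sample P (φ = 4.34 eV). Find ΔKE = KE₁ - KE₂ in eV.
0.9300 eV

Using KE_max = hc/λ - φ for each metal:

Photon energy: E = hc/λ = 5.3441 eV

For material Y (φ₁ = 3.41 eV):
KE₁ = E - φ₁ = 5.3441 - 3.41 = 1.9341 eV

For sample P (φ₂ = 4.34 eV):
KE₂ = E - φ₂ = 5.3441 - 4.34 = 1.0041 eV

Difference:
ΔKE = KE₁ - KE₂ = 1.9341 - 1.0041 = 0.9300 eV

Note: The difference equals the difference in work functions: 4.34 - 3.41 = 0.93 eV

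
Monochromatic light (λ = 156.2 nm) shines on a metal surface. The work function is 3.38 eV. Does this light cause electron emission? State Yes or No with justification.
Yes

For photoemission, the photon energy must exceed the work function.

Photon energy: E = hc/λ = 7.9375 eV
Work function: φ = 3.38 eV

Since E_photon (7.9375 eV) > φ (3.38 eV), photoemission WILL occur.
The threshold wavelength is λ₀ = hc/φ = 366.8 nm.
Since 156.2 nm < 366.8 nm, the light has sufficient energy.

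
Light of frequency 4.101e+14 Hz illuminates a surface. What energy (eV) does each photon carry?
1.6960 eV

Using E = hf:

E = hf = (6.626×10⁻³⁴ J·s)(4.101e+14 Hz)
E = 1.6960 eV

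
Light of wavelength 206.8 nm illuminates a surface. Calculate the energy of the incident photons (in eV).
5.9954 eV

Using E = hf = hc/λ:

E = hc/λ = (6.626×10⁻³⁴ J·s)(3×10⁸ m/s) / (206.8×10⁻⁹ m)
E = 5.9954 eV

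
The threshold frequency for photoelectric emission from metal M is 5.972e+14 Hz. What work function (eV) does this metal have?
2.47 eV

At the threshold frequency, photon energy equals work function:
φ = hf₀

Calculating:
φ = (6.626×10⁻³⁴ J·s)(5.972e+14 Hz)
φ = 2.47 eV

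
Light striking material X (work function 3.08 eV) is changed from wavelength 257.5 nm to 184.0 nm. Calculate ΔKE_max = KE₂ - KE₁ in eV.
1.9234 eV

Using Einstein's equation: KE_max = hc/λ - φ

For λ₁ = 257.5 nm:
KE₁ = hc/λ₁ - φ = 4.8149 - 3.08 = 1.7349 eV

For λ₂ = 184.0 nm:
KE₂ = hc/λ₂ - φ = 6.7383 - 3.08 = 3.6583 eV

Change in KE:
ΔKE = KE₂ - KE₁ = 3.6583 - 1.7349 = 1.9234 eV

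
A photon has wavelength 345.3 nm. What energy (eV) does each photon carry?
3.5906 eV

Using E = hf = hc/λ:

E = hc/λ = (6.626×10⁻³⁴ J·s)(3×10⁸ m/s) / (345.3×10⁻⁹ m)
E = 3.5906 eV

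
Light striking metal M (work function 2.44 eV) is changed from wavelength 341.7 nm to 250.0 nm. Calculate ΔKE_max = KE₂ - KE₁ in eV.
1.3309 eV

Using Einstein's equation: KE_max = hc/λ - φ

For λ₁ = 341.7 nm:
KE₁ = hc/λ₁ - φ = 3.6285 - 2.44 = 1.1885 eV

For λ₂ = 250.0 nm:
KE₂ = hc/λ₂ - φ = 4.9594 - 2.44 = 2.5194 eV

Change in KE:
ΔKE = KE₂ - KE₁ = 2.5194 - 1.1885 = 1.3309 eV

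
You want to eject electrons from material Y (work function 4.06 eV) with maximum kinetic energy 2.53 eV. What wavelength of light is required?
188.14 nm

From Einstein's equation: KE_max = hc/λ - φ

Rearranging for λ:
hc/λ = KE_max + φ
λ = hc/(KE_max + φ)

Required photon energy:
E_photon = KE_max + φ = 2.53 + 4.06 = 6.59 eV

Required wavelength:
λ = hc/E_photon = (6.626×10⁻³⁴)(3×10⁸) / (6.59 × 1.602×10⁻¹⁹)
λ = 188.14 nm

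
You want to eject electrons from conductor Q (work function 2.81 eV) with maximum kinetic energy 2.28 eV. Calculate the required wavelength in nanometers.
243.58 nm

From Einstein's equation: KE_max = hc/λ - φ

Rearranging for λ:
hc/λ = KE_max + φ
λ = hc/(KE_max + φ)

Required photon energy:
E_photon = KE_max + φ = 2.28 + 2.81 = 5.09 eV

Required wavelength:
λ = hc/E_photon = (6.626×10⁻³⁴)(3×10⁸) / (5.09 × 1.602×10⁻¹⁹)
λ = 243.58 nm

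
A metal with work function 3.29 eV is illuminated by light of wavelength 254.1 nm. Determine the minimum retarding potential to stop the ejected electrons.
1.5893 V

The stopping potential V_s satisfies: eV_s = KE_max

First, find KE_max using Einstein's equation:
E_photon = hc/λ = 4.8793 eV
KE_max = E_photon - φ = 4.8793 - 3.29 = 1.5893 eV

Since eV_s = KE_max:
V_s = KE_max/e = 1.5893 V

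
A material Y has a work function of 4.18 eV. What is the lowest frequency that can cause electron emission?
1.0107e+15 Hz

The threshold frequency is when the photon energy equals the work function:
hf₀ = φ

Solving for f₀:
f₀ = φ/h = (4.18 eV × 1.602×10⁻¹⁹ J/eV) / (6.626×10⁻³⁴ J·s)
f₀ = 1.0107e+15 Hz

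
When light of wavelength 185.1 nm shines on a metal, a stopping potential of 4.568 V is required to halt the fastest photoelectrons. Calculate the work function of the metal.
2.13 eV

The stopping potential gives the maximum kinetic energy: KE_max = eV_s = 4.568 eV

From Einstein's photoelectric equation: KE_max = hc/λ - φ
Rearranging: φ = hc/λ - KE_max

Calculate photon energy:
E_photon = hc/λ = (6.626×10⁻³⁴ J·s)(3×10⁸ m/s) / (185.1×10⁻⁹ m) = 6.6982 eV

Therefore:
φ = 6.6982 - 4.568 = 2.13 eV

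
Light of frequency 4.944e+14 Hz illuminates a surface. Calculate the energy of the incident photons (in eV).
2.0447 eV

Using E = hf:

E = hf = (6.626×10⁻³⁴ J·s)(4.944e+14 Hz)
E = 2.0447 eV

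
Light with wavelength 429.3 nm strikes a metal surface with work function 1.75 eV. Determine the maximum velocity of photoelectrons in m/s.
6.3271e+05 m/s

First, find the maximum kinetic energy:
E_photon = hc/λ = 2.8881 eV
KE_max = E_photon - φ = 2.8881 - 1.75 = 1.1381 eV

Convert to Joules: KE_max = 1.1381 × 1.602×10⁻¹⁹ J = 1.8234e-19 J

Then use KE = ½mv² to find velocity:
v = √(2·KE/m) = √(2 × 1.8234e-19 J / 9.109e-31 kg)
v = 6.3271e+05 m/s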